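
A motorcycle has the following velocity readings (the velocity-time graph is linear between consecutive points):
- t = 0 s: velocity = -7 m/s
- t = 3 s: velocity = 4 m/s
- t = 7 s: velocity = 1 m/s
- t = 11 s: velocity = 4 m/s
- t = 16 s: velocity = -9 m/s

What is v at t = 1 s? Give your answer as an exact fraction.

-10/3 m/s

On 0–3 s the graph is linear from -7 to 4 m/s: v(1) = -7 + (4 − -7)·(1 − 0)/(3 − 0) = -10/3 m/s.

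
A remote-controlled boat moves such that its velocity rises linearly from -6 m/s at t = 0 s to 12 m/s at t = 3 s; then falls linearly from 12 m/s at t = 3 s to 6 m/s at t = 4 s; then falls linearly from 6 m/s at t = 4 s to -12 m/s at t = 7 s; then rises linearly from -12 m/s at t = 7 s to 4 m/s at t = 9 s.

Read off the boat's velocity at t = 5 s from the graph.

On 4–7 s the graph is linear from 6 to -12 m/s: v(5) = 6 + (-12 − 6)·(5 − 4)/(7 − 4) = 0 m/s.

0 m/s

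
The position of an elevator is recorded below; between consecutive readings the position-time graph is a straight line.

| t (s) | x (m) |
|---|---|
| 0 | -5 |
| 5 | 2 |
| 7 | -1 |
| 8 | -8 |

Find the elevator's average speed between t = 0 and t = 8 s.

2.125 m/s

Average speed = (total path length)/(elapsed time); on a piecewise-linear x-t graph the path length is Σ|Δx|.
0–5 s: |Δx| = |2 − -5| = 7 m
5–7 s: |Δx| = |-1 − 2| = 3 m
7–8 s: |Δx| = |-8 − -1| = 7 m
Total path = 17 m; average speed = 17/8 = 2.125 m/s.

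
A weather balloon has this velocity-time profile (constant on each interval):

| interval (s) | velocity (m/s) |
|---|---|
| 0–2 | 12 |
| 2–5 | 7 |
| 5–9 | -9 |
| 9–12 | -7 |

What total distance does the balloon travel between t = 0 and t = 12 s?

102 m

Total distance travelled is ∫|v| dt — sum the magnitudes of each area piece.
0–2 s: |12| × 2 = 24 m
2–5 s: |7| × 3 = 21 m
5–9 s: |-9| × 4 = 36 m
9–12 s: |-7| × 3 = 21 m
Total distance = 102 m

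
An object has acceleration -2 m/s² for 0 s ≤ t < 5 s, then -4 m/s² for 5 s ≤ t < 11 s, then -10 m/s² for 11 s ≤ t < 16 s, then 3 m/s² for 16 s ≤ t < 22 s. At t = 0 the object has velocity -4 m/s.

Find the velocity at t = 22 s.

-70 m/s

Δv equals the area under the a-t graph; then v = v₀ + Δv.
0–5 s: -2 × 5 = -10 m/s
5–11 s: -4 × 6 = -24 m/s
11–16 s: -10 × 5 = -50 m/s
16–22 s: 3 × 6 = 18 m/s
Δv = -66 m/s, so v(22) = -4 + (-66) = -70 m/s.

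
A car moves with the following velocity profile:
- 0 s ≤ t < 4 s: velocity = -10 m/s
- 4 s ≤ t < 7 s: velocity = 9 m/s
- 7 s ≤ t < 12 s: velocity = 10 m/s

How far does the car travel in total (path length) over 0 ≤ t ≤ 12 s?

117 m

Distance (not displacement) is the total path length: add the absolute areas under v-t.
0–4 s: |-10| × 4 = 40 m
4–7 s: |9| × 3 = 27 m
7–12 s: |10| × 5 = 50 m
Total distance = 117 m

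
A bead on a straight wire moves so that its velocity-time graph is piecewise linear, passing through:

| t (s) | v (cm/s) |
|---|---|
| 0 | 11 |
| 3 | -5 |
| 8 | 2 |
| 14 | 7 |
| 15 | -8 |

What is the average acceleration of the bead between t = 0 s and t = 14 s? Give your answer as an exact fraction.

Average acceleration = Δv/Δt = (7 − 11)/(14 − 0) = -2/7 cm/s².

-2/7 cm/s²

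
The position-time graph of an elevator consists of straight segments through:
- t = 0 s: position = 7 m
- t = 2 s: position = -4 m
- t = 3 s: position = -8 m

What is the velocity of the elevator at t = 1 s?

-5.5 m/s

Velocity is the slope of the x-t graph on 0–2 s: (-4 − 7)/(2 − 0) = -5.5 m/s.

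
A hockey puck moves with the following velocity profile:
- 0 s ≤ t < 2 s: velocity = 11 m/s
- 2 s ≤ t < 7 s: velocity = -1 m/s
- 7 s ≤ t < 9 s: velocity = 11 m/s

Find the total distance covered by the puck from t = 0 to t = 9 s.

49 m

Total distance travelled is ∫|v| dt — sum the magnitudes of each area piece.
0–2 s: |11| × 2 = 22 m
2–7 s: |-1| × 5 = 5 m
7–9 s: |11| × 2 = 22 m
Total distance = 49 m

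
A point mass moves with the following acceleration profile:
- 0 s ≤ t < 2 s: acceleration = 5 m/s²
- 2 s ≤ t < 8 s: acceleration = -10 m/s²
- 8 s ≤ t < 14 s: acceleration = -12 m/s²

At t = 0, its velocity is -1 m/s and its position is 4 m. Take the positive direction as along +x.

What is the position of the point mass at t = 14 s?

On each constant-a segment, Δv = aΔt and Δx = v₀Δt + ½aΔt²; chain segment to segment.
0–2 s: v starts -1 m/s; Δx = -1·2 + ½·5·2² = 8 m; v ends 9 m/s.
2–8 s: v starts 9 m/s; Δx = 9·6 + ½·-10·6² = -126 m; v ends -51 m/s.
8–14 s: v starts -51 m/s; Δx = -51·6 + ½·-12·6² = -522 m; v ends -123 m/s.
x(14) = 4 + Σ Δx = -636 m.

-636 m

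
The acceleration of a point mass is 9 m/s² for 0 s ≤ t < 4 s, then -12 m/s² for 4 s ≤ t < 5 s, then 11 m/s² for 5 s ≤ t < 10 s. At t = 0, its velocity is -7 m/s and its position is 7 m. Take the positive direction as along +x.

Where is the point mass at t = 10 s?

296.5 m

On each constant-a segment, Δv = aΔt and Δx = v₀Δt + ½aΔt²; chain segment to segment.
0–4 s: v starts -7 m/s; Δx = -7·4 + ½·9·4² = 44 m; v ends 29 m/s.
4–5 s: v starts 29 m/s; Δx = 29·1 + ½·-12·1² = 23 m; v ends 17 m/s.
5–10 s: v starts 17 m/s; Δx = 17·5 + ½·11·5² = 222.5 m; v ends 72 m/s.
x(10) = 7 + Σ Δx = 296.5 m.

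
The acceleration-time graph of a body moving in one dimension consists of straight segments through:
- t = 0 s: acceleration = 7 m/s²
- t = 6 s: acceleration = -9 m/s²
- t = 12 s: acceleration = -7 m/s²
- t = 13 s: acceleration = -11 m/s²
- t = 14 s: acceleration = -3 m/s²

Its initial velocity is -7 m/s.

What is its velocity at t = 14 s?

Δv equals the area under the a-t graph; then v = v₀ + Δv.
0–6 s: ½(7 + -9)(6) = -6 m/s
6–12 s: ½(-9 + -7)(6) = -48 m/s
12–13 s: ½(-7 + -11)(1) = -9 m/s
13–14 s: ½(-11 + -3)(1) = -7 m/s
Δv = -70 m/s, so v(14) = -7 + (-70) = -77 m/s.

-77 m/s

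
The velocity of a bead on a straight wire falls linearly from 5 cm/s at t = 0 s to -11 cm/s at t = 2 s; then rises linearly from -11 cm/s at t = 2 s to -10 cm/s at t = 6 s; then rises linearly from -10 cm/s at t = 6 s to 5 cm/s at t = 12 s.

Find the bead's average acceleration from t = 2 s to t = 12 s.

1.6 cm/s²

Average acceleration = Δv/Δt = (5 − -11)/(12 − 2) = 1.6 cm/s².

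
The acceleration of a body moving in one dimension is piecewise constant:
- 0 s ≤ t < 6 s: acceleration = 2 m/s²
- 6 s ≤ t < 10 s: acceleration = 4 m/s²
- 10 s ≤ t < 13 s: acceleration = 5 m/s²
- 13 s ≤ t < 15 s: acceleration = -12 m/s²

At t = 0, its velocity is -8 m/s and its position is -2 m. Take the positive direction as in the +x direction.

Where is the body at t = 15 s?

On each constant-a segment, Δv = aΔt and Δx = v₀Δt + ½aΔt²; chain segment to segment.
0–6 s: v starts -8 m/s; Δx = -8·6 + ½·2·6² = -12 m; v ends 4 m/s.
6–10 s: v starts 4 m/s; Δx = 4·4 + ½·4·4² = 48 m; v ends 20 m/s.
10–13 s: v starts 20 m/s; Δx = 20·3 + ½·5·3² = 82.5 m; v ends 35 m/s.
13–15 s: v starts 35 m/s; Δx = 35·2 + ½·-12·2² = 46 m; v ends 11 m/s.
x(15) = -2 + Σ Δx = 162.5 m.

162.5 m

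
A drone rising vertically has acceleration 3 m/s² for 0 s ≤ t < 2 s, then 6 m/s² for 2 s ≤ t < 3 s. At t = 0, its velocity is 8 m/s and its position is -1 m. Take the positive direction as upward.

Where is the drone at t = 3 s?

On each constant-a segment, Δv = aΔt and Δx = v₀Δt + ½aΔt²; chain segment to segment.
0–2 s: v starts 8 m/s; Δx = 8·2 + ½·3·2² = 22 m; v ends 14 m/s.
2–3 s: v starts 14 m/s; Δx = 14·1 + ½·6·1² = 17 m; v ends 20 m/s.
x(3) = -1 + Σ Δx = 38 m.

38 m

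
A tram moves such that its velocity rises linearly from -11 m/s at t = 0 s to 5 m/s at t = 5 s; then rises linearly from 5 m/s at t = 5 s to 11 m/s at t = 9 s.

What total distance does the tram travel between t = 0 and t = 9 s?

Distance (not displacement) is the total path length: add the absolute areas under v-t.
0–5 s: v = 0 at t = 3.4375 s; triangle areas 18.90625 + 3.90625 = 22.8125 m
5–9 s: |½(5 + 11)(4)| = 32 m
Total distance = 54.8125 m

54.8125 m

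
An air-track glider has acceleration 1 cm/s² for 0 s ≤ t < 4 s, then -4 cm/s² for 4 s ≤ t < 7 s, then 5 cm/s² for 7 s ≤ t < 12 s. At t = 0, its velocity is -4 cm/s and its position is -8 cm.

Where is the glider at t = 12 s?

On each constant-a segment, Δv = aΔt and Δx = v₀Δt + ½aΔt²; chain segment to segment.
0–4 s: v starts -4 cm/s; Δx = -4·4 + ½·1·4² = -8 cm; v ends 0 cm/s.
4–7 s: v starts 0 cm/s; Δx = 0·3 + ½·-4·3² = -18 cm; v ends -12 cm/s.
7–12 s: v starts -12 cm/s; Δx = -12·5 + ½·5·5² = 2.5 cm; v ends 13 cm/s.
x(12) = -8 + Σ Δx = -31.5 cm.

-31.5 cm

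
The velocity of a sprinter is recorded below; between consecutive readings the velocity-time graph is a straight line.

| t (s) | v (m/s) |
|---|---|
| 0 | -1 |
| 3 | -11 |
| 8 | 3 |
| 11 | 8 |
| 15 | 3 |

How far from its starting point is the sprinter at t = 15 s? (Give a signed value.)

0.5 m

Displacement is the signed area under the v-t curve.
0–3 s: ½(-1 + -11)(3) = -18 m
3–8 s: ½(-11 + 3)(5) = -20 m
8–11 s: ½(3 + 8)(3) = 16.5 m
11–15 s: ½(8 + 3)(4) = 22 m
Net displacement = 0.5 m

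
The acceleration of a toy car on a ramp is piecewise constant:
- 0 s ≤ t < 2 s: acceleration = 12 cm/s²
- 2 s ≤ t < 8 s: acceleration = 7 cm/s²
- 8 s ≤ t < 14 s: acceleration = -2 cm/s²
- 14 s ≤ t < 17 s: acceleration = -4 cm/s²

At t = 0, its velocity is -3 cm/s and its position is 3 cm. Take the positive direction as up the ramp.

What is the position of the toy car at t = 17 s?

On each constant-a segment, Δv = aΔt and Δx = v₀Δt + ½aΔt²; chain segment to segment.
0–2 s: v starts -3 cm/s; Δx = -3·2 + ½·12·2² = 18 cm; v ends 21 cm/s.
2–8 s: v starts 21 cm/s; Δx = 21·6 + ½·7·6² = 252 cm; v ends 63 cm/s.
8–14 s: v starts 63 cm/s; Δx = 63·6 + ½·-2·6² = 342 cm; v ends 51 cm/s.
14–17 s: v starts 51 cm/s; Δx = 51·3 + ½·-4·3² = 135 cm; v ends 39 cm/s.
x(17) = 3 + Σ Δx = 750 cm.

750 cm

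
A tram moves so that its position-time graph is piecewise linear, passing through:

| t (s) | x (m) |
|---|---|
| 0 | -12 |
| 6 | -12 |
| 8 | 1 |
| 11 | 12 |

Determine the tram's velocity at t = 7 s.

Velocity is the slope of the x-t graph on 6–8 s: (1 − -12)/(8 − 6) = 6.5 m/s.

6.5 m/s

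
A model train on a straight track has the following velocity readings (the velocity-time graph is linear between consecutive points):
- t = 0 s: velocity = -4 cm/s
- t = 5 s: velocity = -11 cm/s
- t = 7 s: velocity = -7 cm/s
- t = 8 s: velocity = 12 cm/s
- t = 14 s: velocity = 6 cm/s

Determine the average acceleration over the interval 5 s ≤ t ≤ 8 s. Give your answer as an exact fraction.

23/3 cm/s²

Average acceleration = Δv/Δt = (12 − -11)/(8 − 5) = 23/3 cm/s².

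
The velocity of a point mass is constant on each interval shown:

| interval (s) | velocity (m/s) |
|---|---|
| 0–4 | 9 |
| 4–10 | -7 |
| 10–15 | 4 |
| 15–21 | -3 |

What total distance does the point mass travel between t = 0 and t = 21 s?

116 m

Total distance travelled is ∫|v| dt — sum the magnitudes of each area piece.
0–4 s: |9| × 4 = 36 m
4–10 s: |-7| × 6 = 42 m
10–15 s: |4| × 5 = 20 m
15–21 s: |-3| × 6 = 18 m
Total distance = 116 m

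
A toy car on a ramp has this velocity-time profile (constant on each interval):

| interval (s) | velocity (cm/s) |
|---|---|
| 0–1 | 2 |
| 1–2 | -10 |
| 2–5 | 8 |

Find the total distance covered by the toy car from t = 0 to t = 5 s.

Total distance travelled is ∫|v| dt — sum the magnitudes of each area piece.
0–1 s: |2| × 1 = 2 cm
1–2 s: |-10| × 1 = 10 cm
2–5 s: |8| × 3 = 24 cm
Total distance = 36 cm

36 cm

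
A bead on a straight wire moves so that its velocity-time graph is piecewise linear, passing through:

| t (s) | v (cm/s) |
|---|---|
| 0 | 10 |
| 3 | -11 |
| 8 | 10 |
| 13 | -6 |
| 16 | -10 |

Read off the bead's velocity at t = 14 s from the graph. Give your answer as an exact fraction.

-22/3 cm/s

On 13–16 s the graph is linear from -6 to -10 cm/s: v(14) = -6 + (-10 − -6)·(14 − 13)/(16 − 13) = -22/3 cm/s.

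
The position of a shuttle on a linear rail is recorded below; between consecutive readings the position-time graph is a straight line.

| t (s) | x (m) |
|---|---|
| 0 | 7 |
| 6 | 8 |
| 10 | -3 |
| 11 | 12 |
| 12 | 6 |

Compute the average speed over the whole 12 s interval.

2.75 m/s

Average speed = (total path length)/(elapsed time); on a piecewise-linear x-t graph the path length is Σ|Δx|.
0–6 s: |Δx| = |8 − 7| = 1 m
6–10 s: |Δx| = |-3 − 8| = 11 m
10–11 s: |Δx| = |12 − -3| = 15 m
11–12 s: |Δx| = |6 − 12| = 6 m
Total path = 33 m; average speed = 33/12 = 2.75 m/s.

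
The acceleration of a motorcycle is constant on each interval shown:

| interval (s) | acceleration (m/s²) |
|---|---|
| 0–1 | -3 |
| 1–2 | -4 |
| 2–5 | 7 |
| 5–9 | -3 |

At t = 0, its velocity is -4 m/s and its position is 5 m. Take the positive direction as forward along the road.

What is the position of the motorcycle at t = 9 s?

5 m

On each constant-a segment, Δv = aΔt and Δx = v₀Δt + ½aΔt²; chain segment to segment.
0–1 s: v starts -4 m/s; Δx = -4·1 + ½·-3·1² = -5.5 m; v ends -7 m/s.
1–2 s: v starts -7 m/s; Δx = -7·1 + ½·-4·1² = -9 m; v ends -11 m/s.
2–5 s: v starts -11 m/s; Δx = -11·3 + ½·7·3² = -1.5 m; v ends 10 m/s.
5–9 s: v starts 10 m/s; Δx = 10·4 + ½·-3·4² = 16 m; v ends -2 m/s.
x(9) = 5 + Σ Δx = 5 m.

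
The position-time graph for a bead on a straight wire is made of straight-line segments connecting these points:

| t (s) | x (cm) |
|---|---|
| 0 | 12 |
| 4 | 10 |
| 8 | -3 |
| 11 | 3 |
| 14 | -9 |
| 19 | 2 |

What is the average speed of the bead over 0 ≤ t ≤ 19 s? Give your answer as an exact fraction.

Average speed = (total path length)/(elapsed time); on a piecewise-linear x-t graph the path length is Σ|Δx|.
0–4 s: |Δx| = |10 − 12| = 2 cm
4–8 s: |Δx| = |-3 − 10| = 13 cm
8–11 s: |Δx| = |3 − -3| = 6 cm
11–14 s: |Δx| = |-9 − 3| = 12 cm
14–19 s: |Δx| = |2 − -9| = 11 cm
Total path = 44 cm; average speed = 44/19 = 44/19 cm/s.

44/19 cm/s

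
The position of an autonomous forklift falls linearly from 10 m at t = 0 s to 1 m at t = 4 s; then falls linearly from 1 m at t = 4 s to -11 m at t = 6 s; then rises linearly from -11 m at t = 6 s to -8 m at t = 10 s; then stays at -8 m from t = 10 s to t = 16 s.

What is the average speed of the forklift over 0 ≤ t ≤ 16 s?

1.5 m/s

Average speed = (total path length)/(elapsed time); on a piecewise-linear x-t graph the path length is Σ|Δx|.
0–4 s: |Δx| = |1 − 10| = 9 m
4–6 s: |Δx| = |-11 − 1| = 12 m
6–10 s: |Δx| = |-8 − -11| = 3 m
10–16 s: |Δx| = |-8 − -8| = 0 m
Total path = 24 m; average speed = 24/16 = 1.5 m/s.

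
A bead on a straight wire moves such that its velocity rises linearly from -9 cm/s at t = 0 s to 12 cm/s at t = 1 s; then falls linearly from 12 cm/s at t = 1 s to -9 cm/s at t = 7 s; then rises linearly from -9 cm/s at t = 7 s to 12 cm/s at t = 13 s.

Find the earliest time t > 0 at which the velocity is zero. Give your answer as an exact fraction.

t = 3/7 s

v changes sign on 0–1 s (from -9 to 12); the graph is linear there, so v = 0 at t = 0 + (9)·(1 − 0)/(12 − -9) = 3/7 s.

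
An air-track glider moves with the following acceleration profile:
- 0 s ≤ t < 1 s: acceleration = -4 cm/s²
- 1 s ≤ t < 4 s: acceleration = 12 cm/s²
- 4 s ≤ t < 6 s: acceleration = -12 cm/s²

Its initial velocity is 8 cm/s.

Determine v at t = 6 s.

Δv equals the area under the a-t graph; then v = v₀ + Δv.
0–1 s: -4 × 1 = -4 cm/s
1–4 s: 12 × 3 = 36 cm/s
4–6 s: -12 × 2 = -24 cm/s
Δv = 8 cm/s, so v(6) = 8 + (8) = 16 cm/s.

16 cm/s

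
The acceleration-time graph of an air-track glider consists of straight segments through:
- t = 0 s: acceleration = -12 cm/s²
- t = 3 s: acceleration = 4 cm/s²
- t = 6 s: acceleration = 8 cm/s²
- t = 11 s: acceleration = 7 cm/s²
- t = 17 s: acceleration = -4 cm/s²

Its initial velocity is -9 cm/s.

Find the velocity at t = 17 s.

Δv equals the area under the a-t graph; then v = v₀ + Δv.
0–3 s: ½(-12 + 4)(3) = -12 cm/s
3–6 s: ½(4 + 8)(3) = 18 cm/s
6–11 s: ½(8 + 7)(5) = 37.5 cm/s
11–17 s: ½(7 + -4)(6) = 9 cm/s
Δv = 52.5 cm/s, so v(17) = -9 + (52.5) = 43.5 cm/s.

43.5 cm/s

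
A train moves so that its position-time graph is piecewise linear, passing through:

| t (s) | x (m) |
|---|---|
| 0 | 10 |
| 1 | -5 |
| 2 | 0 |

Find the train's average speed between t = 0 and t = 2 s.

Average speed = (total path length)/(elapsed time); on a piecewise-linear x-t graph the path length is Σ|Δx|.
0–1 s: |Δx| = |-5 − 10| = 15 m
1–2 s: |Δx| = |0 − -5| = 5 m
Total path = 20 m; average speed = 20/2 = 10 m/s.

10 m/s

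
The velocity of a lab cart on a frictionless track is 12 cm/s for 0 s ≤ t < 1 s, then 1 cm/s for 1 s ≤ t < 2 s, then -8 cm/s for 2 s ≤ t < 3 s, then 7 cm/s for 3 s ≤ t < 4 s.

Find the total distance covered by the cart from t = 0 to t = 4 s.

Distance (not displacement) is the total path length: add the absolute areas under v-t.
0–1 s: |12| × 1 = 12 cm
1–2 s: |1| × 1 = 1 cm
2–3 s: |-8| × 1 = 8 cm
3–4 s: |7| × 1 = 7 cm
Total distance = 28 cm

28 cm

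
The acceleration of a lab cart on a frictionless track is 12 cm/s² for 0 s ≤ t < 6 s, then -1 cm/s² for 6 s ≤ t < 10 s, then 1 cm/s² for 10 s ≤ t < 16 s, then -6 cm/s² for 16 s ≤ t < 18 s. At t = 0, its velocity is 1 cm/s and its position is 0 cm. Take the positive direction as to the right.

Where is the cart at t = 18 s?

On each constant-a segment, Δv = aΔt and Δx = v₀Δt + ½aΔt²; chain segment to segment.
0–6 s: v starts 1 cm/s; Δx = 1·6 + ½·12·6² = 222 cm; v ends 73 cm/s.
6–10 s: v starts 73 cm/s; Δx = 73·4 + ½·-1·4² = 284 cm; v ends 69 cm/s.
10–16 s: v starts 69 cm/s; Δx = 69·6 + ½·1·6² = 432 cm; v ends 75 cm/s.
16–18 s: v starts 75 cm/s; Δx = 75·2 + ½·-6·2² = 138 cm; v ends 63 cm/s.
x(18) = 0 + Σ Δx = 1076 cm.

1076 cm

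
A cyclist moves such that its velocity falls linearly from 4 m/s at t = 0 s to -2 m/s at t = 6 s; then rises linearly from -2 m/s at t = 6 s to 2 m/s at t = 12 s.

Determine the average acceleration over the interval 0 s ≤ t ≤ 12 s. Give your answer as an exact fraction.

-1/6 m/s²

Average acceleration = Δv/Δt = (2 − 4)/(12 − 0) = -1/6 m/s².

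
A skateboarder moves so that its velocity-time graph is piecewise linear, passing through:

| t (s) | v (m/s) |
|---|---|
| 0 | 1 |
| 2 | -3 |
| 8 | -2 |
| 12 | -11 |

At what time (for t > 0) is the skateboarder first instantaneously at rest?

t = 0.5 s

v changes sign on 0–2 s (from 1 to -3); the graph is linear there, so v = 0 at t = 0 + (-1)·(2 − 0)/(-3 − 1) = 0.5 s.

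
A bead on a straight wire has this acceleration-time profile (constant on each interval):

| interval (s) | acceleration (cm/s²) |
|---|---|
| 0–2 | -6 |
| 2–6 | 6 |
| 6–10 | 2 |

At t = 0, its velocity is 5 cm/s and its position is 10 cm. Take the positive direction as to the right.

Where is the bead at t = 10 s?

112 cm

On each constant-a segment, Δv = aΔt and Δx = v₀Δt + ½aΔt²; chain segment to segment.
0–2 s: v starts 5 cm/s; Δx = 5·2 + ½·-6·2² = -2 cm; v ends -7 cm/s.
2–6 s: v starts -7 cm/s; Δx = -7·4 + ½·6·4² = 20 cm; v ends 17 cm/s.
6–10 s: v starts 17 cm/s; Δx = 17·4 + ½·2·4² = 84 cm; v ends 25 cm/s.
x(10) = 10 + Σ Δx = 112 cm.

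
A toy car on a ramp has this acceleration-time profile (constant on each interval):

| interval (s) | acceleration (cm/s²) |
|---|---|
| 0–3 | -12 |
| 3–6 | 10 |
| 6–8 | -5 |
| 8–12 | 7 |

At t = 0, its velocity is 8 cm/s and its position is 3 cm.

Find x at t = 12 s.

On each constant-a segment, Δv = aΔt and Δx = v₀Δt + ½aΔt²; chain segment to segment.
0–3 s: v starts 8 cm/s; Δx = 8·3 + ½·-12·3² = -30 cm; v ends -28 cm/s.
3–6 s: v starts -28 cm/s; Δx = -28·3 + ½·10·3² = -39 cm; v ends 2 cm/s.
6–8 s: v starts 2 cm/s; Δx = 2·2 + ½·-5·2² = -6 cm; v ends -8 cm/s.
8–12 s: v starts -8 cm/s; Δx = -8·4 + ½·7·4² = 24 cm; v ends 20 cm/s.
x(12) = 3 + Σ Δx = -48 cm.

-48 cm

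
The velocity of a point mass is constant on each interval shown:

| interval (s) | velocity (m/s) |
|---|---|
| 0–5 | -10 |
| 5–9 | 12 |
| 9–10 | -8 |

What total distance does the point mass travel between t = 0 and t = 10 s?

Total distance travelled is ∫|v| dt — sum the magnitudes of each area piece.
0–5 s: |-10| × 5 = 50 m
5–9 s: |12| × 4 = 48 m
9–10 s: |-8| × 1 = 8 m
Total distance = 106 m

106 m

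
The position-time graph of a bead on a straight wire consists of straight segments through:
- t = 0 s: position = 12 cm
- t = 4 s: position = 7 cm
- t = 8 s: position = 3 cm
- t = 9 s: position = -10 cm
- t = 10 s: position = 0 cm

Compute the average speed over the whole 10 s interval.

Average speed = (total path length)/(elapsed time); on a piecewise-linear x-t graph the path length is Σ|Δx|.
0–4 s: |Δx| = |7 − 12| = 5 cm
4–8 s: |Δx| = |3 − 7| = 4 cm
8–9 s: |Δx| = |-10 − 3| = 13 cm
9–10 s: |Δx| = |0 − -10| = 10 cm
Total path = 32 cm; average speed = 32/10 = 3.2 cm/s.

3.2 cm/s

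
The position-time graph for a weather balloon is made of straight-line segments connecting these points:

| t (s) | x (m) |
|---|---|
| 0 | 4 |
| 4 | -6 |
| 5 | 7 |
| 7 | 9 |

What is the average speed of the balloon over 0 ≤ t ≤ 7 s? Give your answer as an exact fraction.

Average speed = (total path length)/(elapsed time); on a piecewise-linear x-t graph the path length is Σ|Δx|.
0–4 s: |Δx| = |-6 − 4| = 10 m
4–5 s: |Δx| = |7 − -6| = 13 m
5–7 s: |Δx| = |9 − 7| = 2 m
Total path = 25 m; average speed = 25/7 = 25/7 m/s.

25/7 m/s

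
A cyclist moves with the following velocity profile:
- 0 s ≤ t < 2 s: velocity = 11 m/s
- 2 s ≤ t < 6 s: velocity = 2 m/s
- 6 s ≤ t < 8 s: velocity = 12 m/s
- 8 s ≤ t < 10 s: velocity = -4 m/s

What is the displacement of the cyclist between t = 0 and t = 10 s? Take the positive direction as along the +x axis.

46 m

Net displacement equals the area under the velocity-time graph (areas below the axis count negative).
0–2 s: 11 × 2 = 22 m
2–6 s: 2 × 4 = 8 m
6–8 s: 12 × 2 = 24 m
8–10 s: -4 × 2 = -8 m
Net displacement = 46 m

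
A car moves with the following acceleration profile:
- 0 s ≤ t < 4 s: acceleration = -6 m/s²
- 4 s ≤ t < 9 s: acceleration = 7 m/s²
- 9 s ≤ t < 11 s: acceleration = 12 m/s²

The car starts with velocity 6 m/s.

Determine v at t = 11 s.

Δv equals the area under the a-t graph; then v = v₀ + Δv.
0–4 s: -6 × 4 = -24 m/s
4–9 s: 7 × 5 = 35 m/s
9–11 s: 12 × 2 = 24 m/s
Δv = 35 m/s, so v(11) = 6 + (35) = 41 m/s.

41 m/s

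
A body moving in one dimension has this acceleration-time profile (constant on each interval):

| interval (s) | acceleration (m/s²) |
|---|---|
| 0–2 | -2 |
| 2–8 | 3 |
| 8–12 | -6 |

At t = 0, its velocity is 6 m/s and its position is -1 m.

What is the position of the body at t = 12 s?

105 m

On each constant-a segment, Δv = aΔt and Δx = v₀Δt + ½aΔt²; chain segment to segment.
0–2 s: v starts 6 m/s; Δx = 6·2 + ½·-2·2² = 8 m; v ends 2 m/s.
2–8 s: v starts 2 m/s; Δx = 2·6 + ½·3·6² = 66 m; v ends 20 m/s.
8–12 s: v starts 20 m/s; Δx = 20·4 + ½·-6·4² = 32 m; v ends -4 m/s.
x(12) = -1 + Σ Δx = 105 m.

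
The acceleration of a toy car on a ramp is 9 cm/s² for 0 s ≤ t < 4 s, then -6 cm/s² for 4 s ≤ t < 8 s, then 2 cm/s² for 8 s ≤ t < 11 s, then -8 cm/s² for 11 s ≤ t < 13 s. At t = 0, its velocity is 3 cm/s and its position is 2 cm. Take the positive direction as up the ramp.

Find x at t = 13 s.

On each constant-a segment, Δv = aΔt and Δx = v₀Δt + ½aΔt²; chain segment to segment.
0–4 s: v starts 3 cm/s; Δx = 3·4 + ½·9·4² = 84 cm; v ends 39 cm/s.
4–8 s: v starts 39 cm/s; Δx = 39·4 + ½·-6·4² = 108 cm; v ends 15 cm/s.
8–11 s: v starts 15 cm/s; Δx = 15·3 + ½·2·3² = 54 cm; v ends 21 cm/s.
11–13 s: v starts 21 cm/s; Δx = 21·2 + ½·-8·2² = 26 cm; v ends 5 cm/s.
x(13) = 2 + Σ Δx = 274 cm.

274 cm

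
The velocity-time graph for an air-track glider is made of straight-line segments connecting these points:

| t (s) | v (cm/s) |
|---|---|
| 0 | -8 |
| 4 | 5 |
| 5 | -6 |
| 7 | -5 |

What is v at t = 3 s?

On 0–4 s the graph is linear from -8 to 5 cm/s: v(3) = -8 + (5 − -8)·(3 − 0)/(4 − 0) = 1.75 cm/s.

1.75 cm/s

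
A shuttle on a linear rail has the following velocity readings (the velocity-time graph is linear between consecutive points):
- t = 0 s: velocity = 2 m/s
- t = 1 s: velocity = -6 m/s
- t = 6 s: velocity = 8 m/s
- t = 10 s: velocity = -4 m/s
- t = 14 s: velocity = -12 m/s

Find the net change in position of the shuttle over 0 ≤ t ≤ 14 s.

Net displacement equals the area under the velocity-time graph (areas below the axis count negative).
0–1 s: ½(2 + -6)(1) = -2 m
1–6 s: ½(-6 + 8)(5) = 5 m
6–10 s: ½(8 + -4)(4) = 8 m
10–14 s: ½(-4 + -12)(4) = -32 m
Net displacement = -21 m

-21 m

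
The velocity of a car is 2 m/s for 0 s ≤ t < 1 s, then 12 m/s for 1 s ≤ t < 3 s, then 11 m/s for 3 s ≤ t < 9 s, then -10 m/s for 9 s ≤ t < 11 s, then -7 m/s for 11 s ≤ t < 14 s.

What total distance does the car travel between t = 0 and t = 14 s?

Total distance travelled is ∫|v| dt — sum the magnitudes of each area piece.
0–1 s: |2| × 1 = 2 m
1–3 s: |12| × 2 = 24 m
3–9 s: |11| × 6 = 66 m
9–11 s: |-10| × 2 = 20 m
11–14 s: |-7| × 3 = 21 m
Total distance = 133 m

133 m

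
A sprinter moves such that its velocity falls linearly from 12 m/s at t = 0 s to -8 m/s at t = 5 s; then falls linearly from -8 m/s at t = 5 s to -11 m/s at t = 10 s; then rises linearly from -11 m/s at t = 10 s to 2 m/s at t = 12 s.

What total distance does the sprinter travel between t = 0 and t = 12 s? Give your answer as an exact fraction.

Total distance travelled is ∫|v| dt — sum the magnitudes of each area piece.
0–5 s: v = 0 at t = 3 s; triangle areas 18 + 8 = 26 m
5–10 s: |½(-8 + -11)(5)| = 47.5 m
10–12 s: v = 0 at t = 152/13 s; triangle areas 121/13 + 4/13 = 125/13 m
Total distance = 2161/26 m

2161/26 m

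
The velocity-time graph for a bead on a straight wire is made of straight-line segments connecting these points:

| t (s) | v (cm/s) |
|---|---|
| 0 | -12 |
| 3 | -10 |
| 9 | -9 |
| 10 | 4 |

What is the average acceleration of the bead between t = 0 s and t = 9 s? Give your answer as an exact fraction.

Average acceleration = Δv/Δt = (-9 − -12)/(9 − 0) = 1/3 cm/s².

1/3 cm/s²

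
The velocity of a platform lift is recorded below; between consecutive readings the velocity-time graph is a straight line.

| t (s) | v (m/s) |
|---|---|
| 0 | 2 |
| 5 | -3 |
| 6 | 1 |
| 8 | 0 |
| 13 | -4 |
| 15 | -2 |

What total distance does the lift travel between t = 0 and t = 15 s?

24.75 m

Distance (not displacement) is the total path length: add the absolute areas under v-t.
0–5 s: v = 0 at t = 2 s; triangle areas 2 + 4.5 = 6.5 m
5–6 s: v = 0 at t = 5.75 s; triangle areas 1.125 + 0.125 = 1.25 m
6–8 s: |½(1 + 0)(2)| = 1 m
8–13 s: |½(0 + -4)(5)| = 10 m
13–15 s: |½(-4 + -2)(2)| = 6 m
Total distance = 24.75 m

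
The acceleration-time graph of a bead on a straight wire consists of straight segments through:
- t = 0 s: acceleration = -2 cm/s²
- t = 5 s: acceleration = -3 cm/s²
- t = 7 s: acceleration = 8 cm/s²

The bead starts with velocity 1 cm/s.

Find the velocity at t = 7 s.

Δv equals the area under the a-t graph; then v = v₀ + Δv.
0–5 s: ½(-2 + -3)(5) = -12.5 cm/s
5–7 s: ½(-3 + 8)(2) = 5 cm/s
Δv = -7.5 cm/s, so v(7) = 1 + (-7.5) = -6.5 cm/s.

-6.5 cm/s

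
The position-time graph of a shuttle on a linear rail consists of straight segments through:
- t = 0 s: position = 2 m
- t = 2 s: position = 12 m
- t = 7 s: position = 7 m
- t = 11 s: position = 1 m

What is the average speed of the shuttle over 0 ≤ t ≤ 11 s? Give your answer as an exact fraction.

21/11 m/s

Average speed = (total path length)/(elapsed time); on a piecewise-linear x-t graph the path length is Σ|Δx|.
0–2 s: |Δx| = |12 − 2| = 10 m
2–7 s: |Δx| = |7 − 12| = 5 m
7–11 s: |Δx| = |1 − 7| = 6 m
Total path = 21 m; average speed = 21/11 = 21/11 m/s.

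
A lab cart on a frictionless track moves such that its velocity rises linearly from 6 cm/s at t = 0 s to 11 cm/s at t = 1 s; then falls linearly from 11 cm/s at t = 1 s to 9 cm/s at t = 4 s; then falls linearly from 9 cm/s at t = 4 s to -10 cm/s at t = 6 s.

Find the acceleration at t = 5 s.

Acceleration is the slope of the v-t graph on 4–6 s: (-10 − 9)/(6 − 4) = -9.5 cm/s².

-9.5 cm/s²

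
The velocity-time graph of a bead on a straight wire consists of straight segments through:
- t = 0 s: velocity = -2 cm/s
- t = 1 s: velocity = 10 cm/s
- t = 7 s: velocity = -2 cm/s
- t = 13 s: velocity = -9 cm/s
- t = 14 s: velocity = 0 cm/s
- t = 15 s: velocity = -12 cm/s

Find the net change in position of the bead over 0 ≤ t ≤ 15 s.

-15.5 cm

Net displacement equals the area under the velocity-time graph (areas below the axis count negative).
0–1 s: ½(-2 + 10)(1) = 4 cm
1–7 s: ½(10 + -2)(6) = 24 cm
7–13 s: ½(-2 + -9)(6) = -33 cm
13–14 s: ½(-9 + 0)(1) = -4.5 cm
14–15 s: ½(0 + -12)(1) = -6 cm
Net displacement = -15.5 cm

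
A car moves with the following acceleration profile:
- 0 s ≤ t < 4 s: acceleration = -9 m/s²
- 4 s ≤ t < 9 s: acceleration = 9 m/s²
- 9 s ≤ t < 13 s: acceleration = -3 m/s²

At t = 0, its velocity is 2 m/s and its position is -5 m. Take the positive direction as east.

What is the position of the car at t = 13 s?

On each constant-a segment, Δv = aΔt and Δx = v₀Δt + ½aΔt²; chain segment to segment.
0–4 s: v starts 2 m/s; Δx = 2·4 + ½·-9·4² = -64 m; v ends -34 m/s.
4–9 s: v starts -34 m/s; Δx = -34·5 + ½·9·5² = -57.5 m; v ends 11 m/s.
9–13 s: v starts 11 m/s; Δx = 11·4 + ½·-3·4² = 20 m; v ends -1 m/s.
x(13) = -5 + Σ Δx = -106.5 m.

-106.5 m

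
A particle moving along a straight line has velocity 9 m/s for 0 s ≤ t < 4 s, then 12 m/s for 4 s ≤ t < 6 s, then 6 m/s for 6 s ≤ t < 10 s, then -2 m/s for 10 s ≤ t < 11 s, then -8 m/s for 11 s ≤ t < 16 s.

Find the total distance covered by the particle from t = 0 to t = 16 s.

126 m

Distance (not displacement) is the total path length: add the absolute areas under v-t.
0–4 s: |9| × 4 = 36 m
4–6 s: |12| × 2 = 24 m
6–10 s: |6| × 4 = 24 m
10–11 s: |-2| × 1 = 2 m
11–16 s: |-8| × 5 = 40 m
Total distance = 126 m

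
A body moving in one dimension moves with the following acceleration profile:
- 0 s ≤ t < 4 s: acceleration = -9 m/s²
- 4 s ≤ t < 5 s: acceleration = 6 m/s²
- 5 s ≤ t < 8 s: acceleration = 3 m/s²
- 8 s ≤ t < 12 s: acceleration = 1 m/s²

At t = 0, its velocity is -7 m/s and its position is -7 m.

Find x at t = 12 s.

-348.5 m

On each constant-a segment, Δv = aΔt and Δx = v₀Δt + ½aΔt²; chain segment to segment.
0–4 s: v starts -7 m/s; Δx = -7·4 + ½·-9·4² = -100 m; v ends -43 m/s.
4–5 s: v starts -43 m/s; Δx = -43·1 + ½·6·1² = -40 m; v ends -37 m/s.
5–8 s: v starts -37 m/s; Δx = -37·3 + ½·3·3² = -97.5 m; v ends -28 m/s.
8–12 s: v starts -28 m/s; Δx = -28·4 + ½·1·4² = -104 m; v ends -24 m/s.
x(12) = -7 + Σ Δx = -348.5 m.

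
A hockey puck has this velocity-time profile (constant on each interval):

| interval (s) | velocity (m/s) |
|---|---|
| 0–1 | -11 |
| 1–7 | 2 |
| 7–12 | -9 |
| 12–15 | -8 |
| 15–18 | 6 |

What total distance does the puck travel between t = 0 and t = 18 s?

110 m

Total distance travelled is ∫|v| dt — sum the magnitudes of each area piece.
0–1 s: |-11| × 1 = 11 m
1–7 s: |2| × 6 = 12 m
7–12 s: |-9| × 5 = 45 m
12–15 s: |-8| × 3 = 24 m
15–18 s: |6| × 3 = 18 m
Total distance = 110 m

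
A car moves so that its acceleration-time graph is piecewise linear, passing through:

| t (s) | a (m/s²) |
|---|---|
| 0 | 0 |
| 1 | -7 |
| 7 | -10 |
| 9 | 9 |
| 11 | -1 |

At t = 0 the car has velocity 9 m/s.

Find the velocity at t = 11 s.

Δv equals the area under the a-t graph; then v = v₀ + Δv.
0–1 s: ½(0 + -7)(1) = -3.5 m/s
1–7 s: ½(-7 + -10)(6) = -51 m/s
7–9 s: ½(-10 + 9)(2) = -1 m/s
9–11 s: ½(9 + -1)(2) = 8 m/s
Δv = -47.5 m/s, so v(11) = 9 + (-47.5) = -38.5 m/s.

-38.5 m/s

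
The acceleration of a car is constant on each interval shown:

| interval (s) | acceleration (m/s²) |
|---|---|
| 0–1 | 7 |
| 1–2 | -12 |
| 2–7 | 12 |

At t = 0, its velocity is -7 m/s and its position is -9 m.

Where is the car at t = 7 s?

71.5 m

On each constant-a segment, Δv = aΔt and Δx = v₀Δt + ½aΔt²; chain segment to segment.
0–1 s: v starts -7 m/s; Δx = -7·1 + ½·7·1² = -3.5 m; v ends 0 m/s.
1–2 s: v starts 0 m/s; Δx = 0·1 + ½·-12·1² = -6 m; v ends -12 m/s.
2–7 s: v starts -12 m/s; Δx = -12·5 + ½·12·5² = 90 m; v ends 48 m/s.
x(7) = -9 + Σ Δx = 71.5 m.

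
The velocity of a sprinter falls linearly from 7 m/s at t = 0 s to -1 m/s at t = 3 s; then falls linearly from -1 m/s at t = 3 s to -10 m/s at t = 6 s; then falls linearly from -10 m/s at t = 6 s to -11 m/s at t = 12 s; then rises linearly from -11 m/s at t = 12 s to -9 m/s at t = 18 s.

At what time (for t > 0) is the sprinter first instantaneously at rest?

t = 2.625 s

v changes sign on 0–3 s (from 7 to -1); the graph is linear there, so v = 0 at t = 0 + (-7)·(3 − 0)/(-1 − 7) = 2.625 s.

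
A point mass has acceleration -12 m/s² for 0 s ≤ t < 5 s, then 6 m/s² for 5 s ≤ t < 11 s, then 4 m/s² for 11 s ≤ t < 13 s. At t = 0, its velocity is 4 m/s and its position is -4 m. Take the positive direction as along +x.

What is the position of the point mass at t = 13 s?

On each constant-a segment, Δv = aΔt and Δx = v₀Δt + ½aΔt²; chain segment to segment.
0–5 s: v starts 4 m/s; Δx = 4·5 + ½·-12·5² = -130 m; v ends -56 m/s.
5–11 s: v starts -56 m/s; Δx = -56·6 + ½·6·6² = -228 m; v ends -20 m/s.
11–13 s: v starts -20 m/s; Δx = -20·2 + ½·4·2² = -32 m; v ends -12 m/s.
x(13) = -4 + Σ Δx = -394 m.

-394 m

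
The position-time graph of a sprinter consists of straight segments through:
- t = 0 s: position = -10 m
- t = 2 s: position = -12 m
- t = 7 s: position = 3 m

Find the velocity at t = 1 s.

Velocity is the slope of the x-t graph on 0–2 s: (-12 − -10)/(2 − 0) = -1 m/s.

-1 m/s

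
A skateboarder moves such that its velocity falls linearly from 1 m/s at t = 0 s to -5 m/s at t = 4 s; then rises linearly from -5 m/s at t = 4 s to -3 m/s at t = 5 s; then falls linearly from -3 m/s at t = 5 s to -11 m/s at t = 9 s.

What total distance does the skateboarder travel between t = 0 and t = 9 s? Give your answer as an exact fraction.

122/3 m

Distance (not displacement) is the total path length: add the absolute areas under v-t.
0–4 s: v = 0 at t = 2/3 s; triangle areas 1/3 + 25/3 = 26/3 m
4–5 s: |½(-5 + -3)(1)| = 4 m
5–9 s: |½(-3 + -11)(4)| = 28 m
Total distance = 122/3 m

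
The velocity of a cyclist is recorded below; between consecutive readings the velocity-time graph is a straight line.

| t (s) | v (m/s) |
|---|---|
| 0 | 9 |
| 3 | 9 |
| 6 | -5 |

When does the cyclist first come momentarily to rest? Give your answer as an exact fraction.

t = 69/14 s

v changes sign on 3–6 s (from 9 to -5); the graph is linear there, so v = 0 at t = 3 + (-9)·(6 − 3)/(-5 − 9) = 69/14 s.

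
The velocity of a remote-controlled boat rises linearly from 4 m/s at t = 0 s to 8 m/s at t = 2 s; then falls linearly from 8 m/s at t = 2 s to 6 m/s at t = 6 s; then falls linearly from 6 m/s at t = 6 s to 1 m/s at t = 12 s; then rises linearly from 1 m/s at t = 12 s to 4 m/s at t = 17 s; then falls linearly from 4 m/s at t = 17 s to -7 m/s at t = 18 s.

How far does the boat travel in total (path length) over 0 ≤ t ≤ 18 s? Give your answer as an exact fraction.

Distance (not displacement) is the total path length: add the absolute areas under v-t.
0–2 s: |½(4 + 8)(2)| = 12 m
2–6 s: |½(8 + 6)(4)| = 28 m
6–12 s: |½(6 + 1)(6)| = 21 m
12–17 s: |½(1 + 4)(5)| = 12.5 m
17–18 s: v = 0 at t = 191/11 s; triangle areas 8/11 + 49/22 = 65/22 m
Total distance = 841/11 m

841/11 m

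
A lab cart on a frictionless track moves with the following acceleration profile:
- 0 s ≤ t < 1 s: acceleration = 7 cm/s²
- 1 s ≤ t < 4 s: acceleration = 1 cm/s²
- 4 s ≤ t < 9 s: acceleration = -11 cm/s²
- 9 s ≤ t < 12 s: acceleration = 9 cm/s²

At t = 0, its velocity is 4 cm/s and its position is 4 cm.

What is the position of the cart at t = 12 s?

On each constant-a segment, Δv = aΔt and Δx = v₀Δt + ½aΔt²; chain segment to segment.
0–1 s: v starts 4 cm/s; Δx = 4·1 + ½·7·1² = 7.5 cm; v ends 11 cm/s.
1–4 s: v starts 11 cm/s; Δx = 11·3 + ½·1·3² = 37.5 cm; v ends 14 cm/s.
4–9 s: v starts 14 cm/s; Δx = 14·5 + ½·-11·5² = -67.5 cm; v ends -41 cm/s.
9–12 s: v starts -41 cm/s; Δx = -41·3 + ½·9·3² = -82.5 cm; v ends -14 cm/s.
x(12) = 4 + Σ Δx = -101 cm.

-101 cm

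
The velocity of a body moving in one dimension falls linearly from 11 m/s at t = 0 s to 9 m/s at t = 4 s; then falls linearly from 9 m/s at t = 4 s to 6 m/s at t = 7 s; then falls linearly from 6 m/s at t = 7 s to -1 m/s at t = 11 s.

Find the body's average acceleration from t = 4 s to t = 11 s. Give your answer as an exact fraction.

Average acceleration = Δv/Δt = (-1 − 9)/(11 − 4) = -10/7 m/s².

-10/7 m/s²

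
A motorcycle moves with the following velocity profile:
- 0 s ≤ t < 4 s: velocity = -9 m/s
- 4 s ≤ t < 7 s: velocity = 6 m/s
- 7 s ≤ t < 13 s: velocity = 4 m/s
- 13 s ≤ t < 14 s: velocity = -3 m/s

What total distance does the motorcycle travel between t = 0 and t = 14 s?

Total distance travelled is ∫|v| dt — sum the magnitudes of each area piece.
0–4 s: |-9| × 4 = 36 m
4–7 s: |6| × 3 = 18 m
7–13 s: |4| × 6 = 24 m
13–14 s: |-3| × 1 = 3 m
Total distance = 81 m

81 m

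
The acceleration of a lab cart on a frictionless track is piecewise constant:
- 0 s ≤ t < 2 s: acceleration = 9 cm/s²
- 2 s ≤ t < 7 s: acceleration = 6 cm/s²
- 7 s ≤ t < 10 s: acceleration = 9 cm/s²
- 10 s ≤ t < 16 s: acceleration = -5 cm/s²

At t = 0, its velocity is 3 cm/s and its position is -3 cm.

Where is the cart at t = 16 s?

772.5 cm

On each constant-a segment, Δv = aΔt and Δx = v₀Δt + ½aΔt²; chain segment to segment.
0–2 s: v starts 3 cm/s; Δx = 3·2 + ½·9·2² = 24 cm; v ends 21 cm/s.
2–7 s: v starts 21 cm/s; Δx = 21·5 + ½·6·5² = 180 cm; v ends 51 cm/s.
7–10 s: v starts 51 cm/s; Δx = 51·3 + ½·9·3² = 193.5 cm; v ends 78 cm/s.
10–16 s: v starts 78 cm/s; Δx = 78·6 + ½·-5·6² = 378 cm; v ends 48 cm/s.
x(16) = -3 + Σ Δx = 772.5 cm.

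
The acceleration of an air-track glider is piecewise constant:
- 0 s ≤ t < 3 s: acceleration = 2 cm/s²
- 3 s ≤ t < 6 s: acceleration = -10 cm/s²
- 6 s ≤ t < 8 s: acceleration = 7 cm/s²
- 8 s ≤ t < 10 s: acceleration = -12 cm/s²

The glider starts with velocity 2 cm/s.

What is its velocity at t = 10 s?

-32 cm/s

Δv equals the area under the a-t graph; then v = v₀ + Δv.
0–3 s: 2 × 3 = 6 cm/s
3–6 s: -10 × 3 = -30 cm/s
6–8 s: 7 × 2 = 14 cm/s
8–10 s: -12 × 2 = -24 cm/s
Δv = -34 cm/s, so v(10) = 2 + (-34) = -32 cm/s.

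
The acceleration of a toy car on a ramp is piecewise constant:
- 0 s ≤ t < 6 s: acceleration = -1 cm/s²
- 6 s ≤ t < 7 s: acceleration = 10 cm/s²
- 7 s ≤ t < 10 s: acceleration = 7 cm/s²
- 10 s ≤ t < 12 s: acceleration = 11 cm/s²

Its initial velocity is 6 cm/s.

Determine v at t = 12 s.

53 cm/s

Δv equals the area under the a-t graph; then v = v₀ + Δv.
0–6 s: -1 × 6 = -6 cm/s
6–7 s: 10 × 1 = 10 cm/s
7–10 s: 7 × 3 = 21 cm/s
10–12 s: 11 × 2 = 22 cm/s
Δv = 47 cm/s, so v(12) = 6 + (47) = 53 cm/s.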